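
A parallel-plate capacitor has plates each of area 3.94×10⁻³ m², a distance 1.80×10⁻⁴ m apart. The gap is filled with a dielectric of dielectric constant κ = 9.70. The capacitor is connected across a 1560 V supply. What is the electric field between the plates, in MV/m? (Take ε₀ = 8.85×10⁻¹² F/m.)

8.67 MV/m

E = V/d = 1560 / 1.80×10⁻⁴ = 8.67×10⁶ V/m.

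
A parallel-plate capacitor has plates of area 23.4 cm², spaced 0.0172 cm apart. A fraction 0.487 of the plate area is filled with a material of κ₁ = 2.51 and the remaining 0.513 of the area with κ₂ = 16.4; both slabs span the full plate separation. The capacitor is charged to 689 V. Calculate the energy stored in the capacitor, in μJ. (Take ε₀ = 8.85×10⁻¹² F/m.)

U ≈ 275 μJ

A = 23.4 cm² = 2.34×10⁻³ m².
Side-by-side slabs ⇒ two capacitors in parallel, each spanning the full gap.
C₁ = κ₁ε₀A₁/d = 2.51 × 8.85×10⁻¹² × 1.14×10⁻³ / 1.72×10⁻⁴ = 1.47×10⁻¹⁰ F.
C₂ = κ₂ε₀A₂/d = 16.4 × 8.85×10⁻¹² × 1.20×10⁻³ / 1.72×10⁻⁴ = 1.01×10⁻⁹ F.
C = C₁ + C₂ = 1.16×10⁻⁹ F.
U = ½CV² = ½ × 1.16×10⁻⁹ × (689)² = 2.75×10⁻⁴ J.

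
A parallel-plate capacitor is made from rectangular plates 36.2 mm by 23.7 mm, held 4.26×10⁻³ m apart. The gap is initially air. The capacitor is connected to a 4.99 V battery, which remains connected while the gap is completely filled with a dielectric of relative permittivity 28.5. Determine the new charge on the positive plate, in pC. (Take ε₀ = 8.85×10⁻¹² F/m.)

Q ≈ 253 pC

A = 36.2 × 23.7 mm² = 8.58×10⁻⁴ m².
Initially C₁ = ε₀A/d = 8.85×10⁻¹² × 8.58×10⁻⁴ / 4.26×10⁻³ = 1.78×10⁻¹² F.
Q₁ = 8.89×10⁻¹² C.
Battery connected ⇒ V is held fixed. C₂ = 28.5 C₁ and Q = CV, so Q₂/Q₁ = C₂/C₁ = 28.5.
Q₂ = 28.5 × 8.89×10⁻¹² = 2.53×10⁻¹⁰ C.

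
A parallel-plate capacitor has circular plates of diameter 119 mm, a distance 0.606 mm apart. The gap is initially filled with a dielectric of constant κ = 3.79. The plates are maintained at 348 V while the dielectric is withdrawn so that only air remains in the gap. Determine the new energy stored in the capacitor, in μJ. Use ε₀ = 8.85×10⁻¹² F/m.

A = π(119/2 mm)² = 1.11×10⁻² m².
Initially C₁ = κε₀A/d = 3.79 × 8.85×10⁻¹² × 1.11×10⁻² / 6.06×10⁻⁴ = 6.16×10⁻¹⁰ F.
U₁ = 3.73×10⁻⁵ J.
Battery connected ⇒ V is held fixed. C₂ = 0.264 C₁ and U = ½CV², so U₂/U₁ = C₂/C₁ = 0.264.
U₂ = 0.264 × 3.73×10⁻⁵ = 9.84×10⁻⁶ J.

9.84 μJ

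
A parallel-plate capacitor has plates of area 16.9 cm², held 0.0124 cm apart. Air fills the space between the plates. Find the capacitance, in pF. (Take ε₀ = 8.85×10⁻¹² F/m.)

A = 16.9 cm² = 1.69×10⁻³ m².
C = ε₀A/d = 8.85×10⁻¹² × 1.69×10⁻³ / 1.24×10⁻⁴ = 1.21×10⁻¹⁰ F.

121 pF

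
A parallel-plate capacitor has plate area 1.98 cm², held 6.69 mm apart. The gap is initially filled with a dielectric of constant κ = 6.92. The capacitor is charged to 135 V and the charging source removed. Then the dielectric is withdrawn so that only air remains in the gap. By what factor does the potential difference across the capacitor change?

6.92

Isolated ⇒ Q is held fixed.
C₂ = 0.145 C₁ and V = Q/C, so V₂/V₁ = C₁/C₂ = 6.92.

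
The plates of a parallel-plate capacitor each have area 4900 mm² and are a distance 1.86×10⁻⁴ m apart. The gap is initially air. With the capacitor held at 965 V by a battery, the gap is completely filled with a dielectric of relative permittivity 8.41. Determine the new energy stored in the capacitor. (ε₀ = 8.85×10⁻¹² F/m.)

U ≈ 0.913 mJ

A = 4900 mm² = 4.90×10⁻³ m².
Initially C₁ = ε₀A/d = 8.85×10⁻¹² × 4.90×10⁻³ / 1.86×10⁻⁴ = 2.33×10⁻¹⁰ F.
U₁ = 1.09×10⁻⁴ J.
Battery connected ⇒ V is held fixed. C₂ = 8.41 C₁ and U = ½CV², so U₂/U₁ = C₂/C₁ = 8.41.
U₂ = 8.41 × 1.09×10⁻⁴ = 9.13×10⁻⁴ J.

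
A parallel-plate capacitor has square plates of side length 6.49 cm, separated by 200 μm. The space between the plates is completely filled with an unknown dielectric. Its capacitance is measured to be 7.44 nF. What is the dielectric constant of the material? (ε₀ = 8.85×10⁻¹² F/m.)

39.9

A = (6.49 cm)² = 4.21×10⁻³ m².
κ = Cd/(ε₀A) = 7.44×10⁻⁹ × 2.00×10⁻⁴ / (8.85×10⁻¹² × 4.21×10⁻³) = 39.9.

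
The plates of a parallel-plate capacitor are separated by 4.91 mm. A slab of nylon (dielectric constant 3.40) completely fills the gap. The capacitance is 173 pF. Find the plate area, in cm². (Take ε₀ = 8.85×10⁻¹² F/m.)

A = Cd/(κε₀) = 1.73×10⁻¹⁰ × 4.91×10⁻³ / (3.40 × 8.85×10⁻¹²) = 2.82×10⁻² m².

A ≈ 282 cm²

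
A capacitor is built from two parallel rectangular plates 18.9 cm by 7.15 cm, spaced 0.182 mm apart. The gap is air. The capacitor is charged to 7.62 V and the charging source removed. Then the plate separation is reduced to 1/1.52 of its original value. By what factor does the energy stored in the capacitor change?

Isolated ⇒ Q is held fixed.
C₂ = 1.52 C₁ and U = Q²/(2C), so U₂/U₁ = C₁/C₂ = 0.658.

U₂/U₁ ≈ 0.658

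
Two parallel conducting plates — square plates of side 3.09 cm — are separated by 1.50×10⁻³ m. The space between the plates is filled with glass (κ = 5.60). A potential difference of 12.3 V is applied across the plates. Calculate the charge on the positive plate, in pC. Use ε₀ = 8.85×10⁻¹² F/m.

Q ≈ 388 pC

A = (3.09 cm)² = 9.55×10⁻⁴ m².
C = κε₀A/d = 5.60 × 8.85×10⁻¹² × 9.55×10⁻⁴ / 1.50×10⁻³ = 3.15×10⁻¹¹ F.
Q = CV = 3.15×10⁻¹¹ × 12.3 = 3.88×10⁻¹⁰ C.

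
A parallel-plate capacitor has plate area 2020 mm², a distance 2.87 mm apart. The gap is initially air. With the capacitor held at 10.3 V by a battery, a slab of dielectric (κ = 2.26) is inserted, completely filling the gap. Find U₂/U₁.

U₂/U₁ ≈ 2.26

Battery connected ⇒ V is held fixed.
C₂ = 2.26 C₁ and U = ½CV², so U₂/U₁ = C₂/C₁ = 2.26.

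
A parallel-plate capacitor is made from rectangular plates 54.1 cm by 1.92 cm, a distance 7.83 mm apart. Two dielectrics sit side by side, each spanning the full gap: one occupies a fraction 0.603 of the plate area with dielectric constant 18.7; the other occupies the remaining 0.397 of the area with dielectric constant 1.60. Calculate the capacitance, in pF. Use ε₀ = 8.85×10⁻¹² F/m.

C ≈ 140 pF

A = 54.1 × 1.92 cm² = 1.04×10⁻² m².
Side-by-side slabs ⇒ two capacitors in parallel, each spanning the full gap.
C₁ = κ₁ε₀A₁/d = 18.7 × 8.85×10⁻¹² × 6.26×10⁻³ / 7.83×10⁻³ = 1.32×10⁻¹⁰ F.
C₂ = κ₂ε₀A₂/d = 1.60 × 8.85×10⁻¹² × 4.12×10⁻³ / 7.83×10⁻³ = 7.46×10⁻¹² F.
C = C₁ + C₂ = 1.40×10⁻¹⁰ F.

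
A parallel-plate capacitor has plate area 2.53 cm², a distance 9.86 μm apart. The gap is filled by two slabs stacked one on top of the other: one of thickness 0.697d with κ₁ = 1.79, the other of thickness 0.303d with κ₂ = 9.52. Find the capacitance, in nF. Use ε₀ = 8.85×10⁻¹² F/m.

C ≈ 0.539 nF

A = 2.53 cm² = 2.53×10⁻⁴ m².
Stacked slabs ⇒ two capacitors in series, each with the full plate area.
C₁ = κ₁ε₀A/d₁ = 1.79 × 8.85×10⁻¹² × 2.53×10⁻⁴ / 6.87×10⁻⁶ = 5.83×10⁻¹⁰ F.
C₂ = κ₂ε₀A/d₂ = 9.52 × 8.85×10⁻¹² × 2.53×10⁻⁴ / 2.99×10⁻⁶ = 7.13×10⁻⁹ F.
C = (1/C₁ + 1/C₂)⁻¹ = 5.39×10⁻¹⁰ F.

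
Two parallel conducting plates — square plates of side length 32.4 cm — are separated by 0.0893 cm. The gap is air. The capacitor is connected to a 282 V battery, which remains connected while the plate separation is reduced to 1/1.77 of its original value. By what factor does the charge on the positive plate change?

Battery connected ⇒ V is held fixed.
C₂ = 1.77 C₁ and Q = CV, so Q₂/Q₁ = C₂/C₁ = 1.77.

Q₂/Q₁ ≈ 1.77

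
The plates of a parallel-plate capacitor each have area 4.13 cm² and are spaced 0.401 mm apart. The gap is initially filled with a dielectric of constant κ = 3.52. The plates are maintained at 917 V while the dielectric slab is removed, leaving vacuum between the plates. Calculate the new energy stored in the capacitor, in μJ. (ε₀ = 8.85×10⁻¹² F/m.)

3.83 μJ

A = 4.13 cm² = 4.13×10⁻⁴ m².
Initially C₁ = κε₀A/d = 3.52 × 8.85×10⁻¹² × 4.13×10⁻⁴ / 4.01×10⁻⁴ = 3.21×10⁻¹¹ F.
U₁ = 1.35×10⁻⁵ J.
Battery connected ⇒ V is held fixed. C₂ = 0.284 C₁ and U = ½CV², so U₂/U₁ = C₂/C₁ = 0.284.
U₂ = 0.284 × 1.35×10⁻⁵ = 3.83×10⁻⁶ J.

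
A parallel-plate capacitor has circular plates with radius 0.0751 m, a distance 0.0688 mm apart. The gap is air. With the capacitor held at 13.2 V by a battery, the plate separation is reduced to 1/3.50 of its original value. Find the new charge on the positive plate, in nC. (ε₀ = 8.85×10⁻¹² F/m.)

A = π(0.0751 m)² = 1.77×10⁻² m².
Initially C₁ = ε₀A/d = 8.85×10⁻¹² × 1.77×10⁻² / 6.88×10⁻⁵ = 2.28×10⁻⁹ F.
Q₁ = 3.01×10⁻⁸ C.
Battery connected ⇒ V is held fixed. C₂ = 3.50 C₁ and Q = CV, so Q₂/Q₁ = C₂/C₁ = 3.50.
Q₂ = 3.50 × 3.01×10⁻⁸ = 1.05×10⁻⁷ C.

105 nC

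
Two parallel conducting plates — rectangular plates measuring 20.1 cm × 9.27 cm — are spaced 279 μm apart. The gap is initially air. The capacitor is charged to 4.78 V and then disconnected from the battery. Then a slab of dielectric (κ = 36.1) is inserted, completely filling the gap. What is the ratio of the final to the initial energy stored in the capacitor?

U₂/U₁ ≈ 0.0277

Isolated ⇒ Q is held fixed.
C₂ = 36.1 C₁ and U = Q²/(2C), so U₂/U₁ = C₁/C₂ = 0.0277.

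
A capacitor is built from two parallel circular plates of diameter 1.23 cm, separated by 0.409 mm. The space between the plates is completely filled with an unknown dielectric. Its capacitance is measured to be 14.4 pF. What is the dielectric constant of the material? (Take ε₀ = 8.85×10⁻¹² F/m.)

5.60

A = π(1.23/2 cm)² = 1.19×10⁻⁴ m².
κ = Cd/(ε₀A) = 1.44×10⁻¹¹ × 4.09×10⁻⁴ / (8.85×10⁻¹² × 1.19×10⁻⁴) = 5.60.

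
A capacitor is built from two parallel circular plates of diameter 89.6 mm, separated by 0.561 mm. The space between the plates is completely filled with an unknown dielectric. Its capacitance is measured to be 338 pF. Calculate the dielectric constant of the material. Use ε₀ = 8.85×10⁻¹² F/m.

A = π(89.6/2 mm)² = 6.31×10⁻³ m².
κ = Cd/(ε₀A) = 3.38×10⁻¹⁰ × 5.61×10⁻⁴ / (8.85×10⁻¹² × 6.31×10⁻³) = 3.40.

κ ≈ 3.40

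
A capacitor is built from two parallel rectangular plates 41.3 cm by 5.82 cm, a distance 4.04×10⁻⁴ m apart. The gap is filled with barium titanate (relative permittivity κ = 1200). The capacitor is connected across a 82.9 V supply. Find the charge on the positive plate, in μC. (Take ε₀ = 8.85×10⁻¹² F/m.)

Q ≈ 52.4 μC

A = 41.3 × 5.82 cm² = 2.40×10⁻² m².
C = κε₀A/d = 1200 × 8.85×10⁻¹² × 2.40×10⁻² / 4.04×10⁻⁴ = 6.32×10⁻⁷ F.
Q = CV = 6.32×10⁻⁷ × 82.9 = 5.24×10⁻⁵ C.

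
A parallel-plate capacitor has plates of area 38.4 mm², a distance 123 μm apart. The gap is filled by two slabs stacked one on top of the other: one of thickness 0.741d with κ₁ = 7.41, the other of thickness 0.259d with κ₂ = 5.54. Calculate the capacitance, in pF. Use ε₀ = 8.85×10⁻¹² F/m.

A = 38.4 mm² = 3.84×10⁻⁵ m².
Stacked slabs ⇒ two capacitors in series, each with the full plate area.
C₁ = κ₁ε₀A/d₁ = 7.41 × 8.85×10⁻¹² × 3.84×10⁻⁵ / 9.11×10⁻⁵ = 2.76×10⁻¹¹ F.
C₂ = κ₂ε₀A/d₂ = 5.54 × 8.85×10⁻¹² × 3.84×10⁻⁵ / 3.19×10⁻⁵ = 5.91×10⁻¹¹ F.
C = (1/C₁ + 1/C₂)⁻¹ = 1.88×10⁻¹¹ F.

18.8 pF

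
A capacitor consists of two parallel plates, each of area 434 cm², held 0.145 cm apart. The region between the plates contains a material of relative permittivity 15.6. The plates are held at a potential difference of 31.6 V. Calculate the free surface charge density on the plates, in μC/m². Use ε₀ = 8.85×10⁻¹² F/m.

A = 434 cm² = 4.34×10⁻² m².
C = κε₀A/d = 15.6 × 8.85×10⁻¹² × 4.34×10⁻² / 1.45×10⁻³ = 4.13×10⁻⁹ F.
σ = Q/A = CV/A = 4.13×10⁻⁹ × 31.6 / 4.34×10⁻² = 3.01×10⁻⁶ C/m².

σ ≈ 3.01 μC/m²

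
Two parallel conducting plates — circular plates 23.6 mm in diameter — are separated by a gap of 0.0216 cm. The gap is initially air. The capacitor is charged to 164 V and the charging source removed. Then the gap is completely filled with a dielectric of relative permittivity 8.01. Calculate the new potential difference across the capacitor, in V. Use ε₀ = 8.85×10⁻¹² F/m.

V ≈ 20.5 V

A = π(23.6/2 mm)² = 4.37×10⁻⁴ m².
Initially C₁ = ε₀A/d = 8.85×10⁻¹² × 4.37×10⁻⁴ / 2.16×10⁻⁴ = 1.79×10⁻¹¹ F.
V₁ = 1.64×10² V.
Isolated ⇒ Q is held fixed. C₂ = 8.01 C₁ and V = Q/C, so V₂/V₁ = C₁/C₂ = 0.125.
V₂ = 0.125 × 1.64×10² = 20.5 V.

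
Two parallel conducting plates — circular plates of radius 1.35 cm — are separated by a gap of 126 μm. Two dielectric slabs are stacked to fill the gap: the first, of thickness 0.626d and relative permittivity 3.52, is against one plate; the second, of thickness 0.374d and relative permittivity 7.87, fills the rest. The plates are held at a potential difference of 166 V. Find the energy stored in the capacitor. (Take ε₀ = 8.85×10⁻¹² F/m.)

A = π(1.35 cm)² = 5.73×10⁻⁴ m².
Stacked slabs ⇒ two capacitors in series, each with the full plate area.
C₁ = κ₁ε₀A/d₁ = 3.52 × 8.85×10⁻¹² × 5.73×10⁻⁴ / 7.89×10⁻⁵ = 2.26×10⁻¹⁰ F.
C₂ = κ₂ε₀A/d₂ = 7.87 × 8.85×10⁻¹² × 5.73×10⁻⁴ / 4.71×10⁻⁵ = 8.46×10⁻¹⁰ F.
C = (1/C₁ + 1/C₂)⁻¹ = 1.78×10⁻¹⁰ F.
U = ½CV² = ½ × 1.78×10⁻¹⁰ × (166)² = 2.46×10⁻⁶ J.

2.46 μJ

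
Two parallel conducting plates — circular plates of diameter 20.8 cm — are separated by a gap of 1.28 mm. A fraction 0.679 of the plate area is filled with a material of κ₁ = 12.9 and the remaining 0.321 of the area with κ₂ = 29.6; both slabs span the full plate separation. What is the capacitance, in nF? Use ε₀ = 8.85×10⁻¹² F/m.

C ≈ 4.29 nF

A = π(20.8/2 cm)² = 3.40×10⁻² m².
Side-by-side slabs ⇒ two capacitors in parallel, each spanning the full gap.
C₁ = κ₁ε₀A₁/d = 12.9 × 8.85×10⁻¹² × 2.31×10⁻² / 1.28×10⁻³ = 2.06×10⁻⁹ F.
C₂ = κ₂ε₀A₂/d = 29.6 × 8.85×10⁻¹² × 1.09×10⁻² / 1.28×10⁻³ = 2.23×10⁻⁹ F.
C = C₁ + C₂ = 4.29×10⁻⁹ F.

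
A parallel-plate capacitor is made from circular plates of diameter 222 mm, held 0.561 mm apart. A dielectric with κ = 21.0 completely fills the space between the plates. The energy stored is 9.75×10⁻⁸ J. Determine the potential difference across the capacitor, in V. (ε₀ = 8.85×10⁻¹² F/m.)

V ≈ 3.90 V

A = π(222/2 mm)² = 3.87×10⁻² m².
C = κε₀A/d = 21.0 × 8.85×10⁻¹² × 3.87×10⁻² / 5.61×10⁻⁴ = 1.28×10⁻⁸ F.
V = √(2U/C) = √(2 × 9.75×10⁻⁸ / 1.28×10⁻⁸) = 3.90 V.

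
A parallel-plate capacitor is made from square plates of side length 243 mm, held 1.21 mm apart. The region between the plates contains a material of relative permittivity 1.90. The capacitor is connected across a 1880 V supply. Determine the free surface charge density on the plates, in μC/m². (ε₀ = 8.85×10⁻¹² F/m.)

26.1 μC/m²

A = (243 mm)² = 5.90×10⁻² m².
C = κε₀A/d = 1.90 × 8.85×10⁻¹² × 5.90×10⁻² / 1.21×10⁻³ = 8.21×10⁻¹⁰ F.
σ = Q/A = CV/A = 8.21×10⁻¹⁰ × 1880 / 5.90×10⁻² = 2.61×10⁻⁵ C/m².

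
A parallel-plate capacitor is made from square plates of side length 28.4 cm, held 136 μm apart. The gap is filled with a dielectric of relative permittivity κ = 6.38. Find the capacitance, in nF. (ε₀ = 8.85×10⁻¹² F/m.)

C ≈ 33.5 nF

A = (28.4 cm)² = 8.07×10⁻² m².
C = κε₀A/d = 6.38 × 8.85×10⁻¹² × 8.07×10⁻² / 1.36×10⁻⁴ = 3.35×10⁻⁸ F.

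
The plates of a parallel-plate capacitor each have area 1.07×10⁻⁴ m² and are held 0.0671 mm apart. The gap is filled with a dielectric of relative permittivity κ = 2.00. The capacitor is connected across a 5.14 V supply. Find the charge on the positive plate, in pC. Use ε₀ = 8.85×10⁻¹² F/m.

145 pC

C = κε₀A/d = 2.00 × 8.85×10⁻¹² × 1.07×10⁻⁴ / 6.71×10⁻⁵ = 2.82×10⁻¹¹ F.
Q = CV = 2.82×10⁻¹¹ × 5.14 = 1.45×10⁻¹⁰ C.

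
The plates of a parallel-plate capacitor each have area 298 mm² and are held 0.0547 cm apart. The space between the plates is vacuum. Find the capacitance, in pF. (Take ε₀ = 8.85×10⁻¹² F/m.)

A = 298 mm² = 2.98×10⁻⁴ m².
C = ε₀A/d = 8.85×10⁻¹² × 2.98×10⁻⁴ / 5.47×10⁻⁴ = 4.82×10⁻¹² F.

4.82 pF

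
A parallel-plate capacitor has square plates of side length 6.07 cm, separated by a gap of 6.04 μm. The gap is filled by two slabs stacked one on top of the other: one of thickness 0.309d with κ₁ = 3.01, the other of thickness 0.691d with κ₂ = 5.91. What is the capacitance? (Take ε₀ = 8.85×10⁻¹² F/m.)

24.6 nF

A = (6.07 cm)² = 3.68×10⁻³ m².
Stacked slabs ⇒ two capacitors in series, each with the full plate area.
C₁ = κ₁ε₀A/d₁ = 3.01 × 8.85×10⁻¹² × 3.68×10⁻³ / 1.87×10⁻⁶ = 5.26×10⁻⁸ F.
C₂ = κ₂ε₀A/d₂ = 5.91 × 8.85×10⁻¹² × 3.68×10⁻³ / 4.17×10⁻⁶ = 4.62×10⁻⁸ F.
C = (1/C₁ + 1/C₂)⁻¹ = 2.46×10⁻⁸ F.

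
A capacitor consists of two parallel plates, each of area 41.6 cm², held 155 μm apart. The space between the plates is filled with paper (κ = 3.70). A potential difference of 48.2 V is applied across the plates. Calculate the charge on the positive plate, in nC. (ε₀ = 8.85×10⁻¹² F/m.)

Q ≈ 42.4 nC

A = 41.6 cm² = 4.16×10⁻³ m².
C = κε₀A/d = 3.70 × 8.85×10⁻¹² × 4.16×10⁻³ / 1.55×10⁻⁴ = 8.79×10⁻¹⁰ F.
Q = CV = 8.79×10⁻¹⁰ × 48.2 = 4.24×10⁻⁸ C.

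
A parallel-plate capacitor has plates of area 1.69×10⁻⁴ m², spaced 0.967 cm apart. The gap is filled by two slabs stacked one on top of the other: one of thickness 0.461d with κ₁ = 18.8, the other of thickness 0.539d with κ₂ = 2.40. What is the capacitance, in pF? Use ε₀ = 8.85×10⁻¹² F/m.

Stacked slabs ⇒ two capacitors in series, each with the full plate area.
C₁ = κ₁ε₀A/d₁ = 18.8 × 8.85×10⁻¹² × 1.69×10⁻⁴ / 4.46×10⁻³ = 6.31×10⁻¹² F.
C₂ = κ₂ε₀A/d₂ = 2.40 × 8.85×10⁻¹² × 1.69×10⁻⁴ / 5.21×10⁻³ = 6.89×10⁻¹³ F.
C = (1/C₁ + 1/C₂)⁻¹ = 6.21×10⁻¹³ F.

C ≈ 0.621 pF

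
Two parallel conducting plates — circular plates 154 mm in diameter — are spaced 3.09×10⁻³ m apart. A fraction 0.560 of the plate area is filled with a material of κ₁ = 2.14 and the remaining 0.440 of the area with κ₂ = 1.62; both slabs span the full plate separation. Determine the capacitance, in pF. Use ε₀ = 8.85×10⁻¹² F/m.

C ≈ 102 pF

A = π(154/2 mm)² = 1.86×10⁻² m².
Side-by-side slabs ⇒ two capacitors in parallel, each spanning the full gap.
C₁ = κ₁ε₀A₁/d = 2.14 × 8.85×10⁻¹² × 1.04×10⁻² / 3.09×10⁻³ = 6.39×10⁻¹¹ F.
C₂ = κ₂ε₀A₂/d = 1.62 × 8.85×10⁻¹² × 8.20×10⁻³ / 3.09×10⁻³ = 3.80×10⁻¹¹ F.
C = C₁ + C₂ = 1.02×10⁻¹⁰ F.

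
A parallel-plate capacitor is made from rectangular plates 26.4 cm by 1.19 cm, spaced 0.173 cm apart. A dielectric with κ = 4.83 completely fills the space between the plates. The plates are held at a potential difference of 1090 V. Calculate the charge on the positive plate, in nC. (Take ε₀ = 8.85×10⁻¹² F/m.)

A = 26.4 × 1.19 cm² = 3.14×10⁻³ m².
C = κε₀A/d = 4.83 × 8.85×10⁻¹² × 3.14×10⁻³ / 1.73×10⁻³ = 7.76×10⁻¹¹ F.
Q = CV = 7.76×10⁻¹¹ × 1090 = 8.46×10⁻⁸ C.

Q ≈ 84.6 nC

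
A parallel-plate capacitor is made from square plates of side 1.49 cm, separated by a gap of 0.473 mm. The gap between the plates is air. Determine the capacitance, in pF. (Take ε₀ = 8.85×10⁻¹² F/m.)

C ≈ 4.15 pF

A = (1.49 cm)² = 2.22×10⁻⁴ m².
C = ε₀A/d = 8.85×10⁻¹² × 2.22×10⁻⁴ / 4.73×10⁻⁴ = 4.15×10⁻¹² F.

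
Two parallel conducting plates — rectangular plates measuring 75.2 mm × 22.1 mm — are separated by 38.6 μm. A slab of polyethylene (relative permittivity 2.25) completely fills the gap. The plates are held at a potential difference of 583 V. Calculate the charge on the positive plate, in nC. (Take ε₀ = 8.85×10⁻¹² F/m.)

Q ≈ 500 nC

A = 75.2 × 22.1 mm² = 1.66×10⁻³ m².
C = κε₀A/d = 2.25 × 8.85×10⁻¹² × 1.66×10⁻³ / 3.86×10⁻⁵ = 8.57×10⁻¹⁰ F.
Q = CV = 8.57×10⁻¹⁰ × 583 = 5.00×10⁻⁷ C.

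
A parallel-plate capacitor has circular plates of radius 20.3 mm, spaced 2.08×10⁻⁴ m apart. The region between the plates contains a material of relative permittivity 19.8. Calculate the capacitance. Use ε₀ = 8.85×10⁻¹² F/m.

A = π(20.3 mm)² = 1.29×10⁻³ m².
C = κε₀A/d = 19.8 × 8.85×10⁻¹² × 1.29×10⁻³ / 2.08×10⁻⁴ = 1.09×10⁻⁹ F.

C ≈ 1.09 nF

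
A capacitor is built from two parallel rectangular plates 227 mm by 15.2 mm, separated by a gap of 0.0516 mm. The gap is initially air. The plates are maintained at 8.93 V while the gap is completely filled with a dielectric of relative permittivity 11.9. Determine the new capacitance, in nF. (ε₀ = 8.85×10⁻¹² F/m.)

A = 227 × 15.2 mm² = 3.45×10⁻³ m².
Initially C₁ = ε₀A/d = 8.85×10⁻¹² × 3.45×10⁻³ / 5.16×10⁻⁵ = 5.92×10⁻¹⁰ F.
C = κε₀A/d scales with κ, so C₂/C₁ = κ = 11.9.
C₂ = 11.9 × 5.92×10⁻¹⁰ = 7.04×10⁻⁹ F.

7.04 nF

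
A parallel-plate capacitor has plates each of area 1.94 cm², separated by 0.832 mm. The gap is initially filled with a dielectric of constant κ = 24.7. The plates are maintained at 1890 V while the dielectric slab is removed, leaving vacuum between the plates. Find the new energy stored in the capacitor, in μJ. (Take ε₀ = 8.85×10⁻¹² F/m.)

A = 1.94 cm² = 1.94×10⁻⁴ m².
Initially C₁ = κε₀A/d = 24.7 × 8.85×10⁻¹² × 1.94×10⁻⁴ / 8.32×10⁻⁴ = 5.10×10⁻¹¹ F.
U₁ = 9.10×10⁻⁵ J.
Battery connected ⇒ V is held fixed. C₂ = 0.0405 C₁ and U = ½CV², so U₂/U₁ = C₂/C₁ = 0.0405.
U₂ = 0.0405 × 9.10×10⁻⁵ = 3.69×10⁻⁶ J.

U ≈ 3.69 μJ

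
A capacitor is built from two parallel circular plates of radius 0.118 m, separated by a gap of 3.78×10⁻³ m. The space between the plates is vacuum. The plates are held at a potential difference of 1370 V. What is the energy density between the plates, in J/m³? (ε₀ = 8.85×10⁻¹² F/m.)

0.581 J/m³

E = V/d = 1370 / 3.78×10⁻³ = 3.62×10⁵ V/m.
u = ½ε₀E² = ½ × 8.85×10⁻¹² × (3.62×10⁵)² = 0.581 J/m³.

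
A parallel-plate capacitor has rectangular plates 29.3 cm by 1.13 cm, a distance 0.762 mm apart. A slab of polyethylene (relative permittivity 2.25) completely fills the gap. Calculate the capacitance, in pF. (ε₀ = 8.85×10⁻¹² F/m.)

86.5 pF

A = 29.3 × 1.13 cm² = 3.31×10⁻³ m².
C = κε₀A/d = 2.25 × 8.85×10⁻¹² × 3.31×10⁻³ / 7.62×10⁻⁴ = 8.65×10⁻¹¹ F.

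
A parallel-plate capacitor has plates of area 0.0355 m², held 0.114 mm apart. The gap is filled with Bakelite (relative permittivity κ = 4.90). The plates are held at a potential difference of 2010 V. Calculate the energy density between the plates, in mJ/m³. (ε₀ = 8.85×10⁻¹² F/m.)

u ≈ 6.74×10⁶ mJ/m³

E = V/d = 2010 / 1.14×10⁻⁴ = 1.76×10⁷ V/m.
u = ½κε₀E² = ½ × 4.90 × 8.85×10⁻¹² × (1.76×10⁷)² = 6.74×10³ J/m³.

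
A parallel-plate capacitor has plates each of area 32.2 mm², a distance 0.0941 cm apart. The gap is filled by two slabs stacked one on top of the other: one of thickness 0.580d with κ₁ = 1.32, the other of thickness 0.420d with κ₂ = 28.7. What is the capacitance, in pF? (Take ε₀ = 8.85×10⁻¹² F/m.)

0.667 pF

A = 32.2 mm² = 3.22×10⁻⁵ m².
Stacked slabs ⇒ two capacitors in series, each with the full plate area.
C₁ = κ₁ε₀A/d₁ = 1.32 × 8.85×10⁻¹² × 3.22×10⁻⁵ / 5.46×10⁻⁴ = 6.89×10⁻¹³ F.
C₂ = κ₂ε₀A/d₂ = 28.7 × 8.85×10⁻¹² × 3.22×10⁻⁵ / 3.95×10⁻⁴ = 2.07×10⁻¹¹ F.
C = (1/C₁ + 1/C₂)⁻¹ = 6.67×10⁻¹³ F.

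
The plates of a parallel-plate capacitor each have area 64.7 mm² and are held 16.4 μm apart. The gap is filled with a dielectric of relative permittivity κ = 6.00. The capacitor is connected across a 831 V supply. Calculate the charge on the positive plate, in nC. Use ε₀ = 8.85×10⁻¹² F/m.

174 nC

A = 64.7 mm² = 6.47×10⁻⁵ m².
C = κε₀A/d = 6.00 × 8.85×10⁻¹² × 6.47×10⁻⁵ / 1.64×10⁻⁵ = 2.09×10⁻¹⁰ F.
Q = CV = 2.09×10⁻¹⁰ × 831 = 1.74×10⁻⁷ C.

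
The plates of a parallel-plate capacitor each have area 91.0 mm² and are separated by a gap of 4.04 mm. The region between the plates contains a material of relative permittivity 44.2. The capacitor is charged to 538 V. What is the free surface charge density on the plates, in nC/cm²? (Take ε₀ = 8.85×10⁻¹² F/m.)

5.21 nC/cm²

A = 91.0 mm² = 9.10×10⁻⁵ m².
C = κε₀A/d = 44.2 × 8.85×10⁻¹² × 9.10×10⁻⁵ / 4.04×10⁻³ = 8.81×10⁻¹² F.
σ = Q/A = CV/A = 8.81×10⁻¹² × 538 / 9.10×10⁻⁵ = 5.21×10⁻⁵ C/m².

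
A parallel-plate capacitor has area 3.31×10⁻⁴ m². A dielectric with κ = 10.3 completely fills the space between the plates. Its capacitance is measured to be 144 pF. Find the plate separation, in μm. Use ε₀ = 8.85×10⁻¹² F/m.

d ≈ 210 μm

d = κε₀A/C = 10.3 × 8.85×10⁻¹² × 3.31×10⁻⁴ / 1.44×10⁻¹⁰ = 2.10×10⁻⁴ m.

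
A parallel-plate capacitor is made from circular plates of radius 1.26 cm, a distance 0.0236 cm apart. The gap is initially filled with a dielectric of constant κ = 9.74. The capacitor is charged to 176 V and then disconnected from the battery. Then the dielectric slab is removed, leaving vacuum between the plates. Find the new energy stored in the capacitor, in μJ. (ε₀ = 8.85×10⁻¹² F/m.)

A = π(1.26 cm)² = 4.99×10⁻⁴ m².
Initially C₁ = κε₀A/d = 9.74 × 8.85×10⁻¹² × 4.99×10⁻⁴ / 2.36×10⁻⁴ = 1.82×10⁻¹⁰ F.
U₁ = 2.82×10⁻⁶ J.
Isolated ⇒ Q is held fixed. C₂ = 0.103 C₁ and U = Q²/(2C), so U₂/U₁ = C₁/C₂ = 9.74.
U₂ = 9.74 × 2.82×10⁻⁶ = 2.75×10⁻⁵ J.

27.5 μJ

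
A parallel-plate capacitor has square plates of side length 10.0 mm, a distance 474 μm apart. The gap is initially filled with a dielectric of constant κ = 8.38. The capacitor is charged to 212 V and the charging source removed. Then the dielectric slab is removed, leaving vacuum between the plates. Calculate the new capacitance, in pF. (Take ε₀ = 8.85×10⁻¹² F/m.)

1.87 pF

A = (10.0 mm)² = 1.00×10⁻⁴ m².
Initially C₁ = κε₀A/d = 8.38 × 8.85×10⁻¹² × 1.00×10⁻⁴ / 4.74×10⁻⁴ = 1.56×10⁻¹¹ F.
C = κε₀A/d scales with κ, so C₂/C₁ = 1/κ = 1/8.38 = 0.119.
C₂ = 0.119 × 1.56×10⁻¹¹ = 1.87×10⁻¹² F.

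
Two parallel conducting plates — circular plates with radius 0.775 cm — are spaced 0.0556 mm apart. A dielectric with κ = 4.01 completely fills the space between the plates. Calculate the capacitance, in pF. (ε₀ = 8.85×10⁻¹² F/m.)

A = π(0.775 cm)² = 1.89×10⁻⁴ m².
C = κε₀A/d = 4.01 × 8.85×10⁻¹² × 1.89×10⁻⁴ / 5.56×10⁻⁵ = 1.20×10⁻¹⁰ F.

120 pF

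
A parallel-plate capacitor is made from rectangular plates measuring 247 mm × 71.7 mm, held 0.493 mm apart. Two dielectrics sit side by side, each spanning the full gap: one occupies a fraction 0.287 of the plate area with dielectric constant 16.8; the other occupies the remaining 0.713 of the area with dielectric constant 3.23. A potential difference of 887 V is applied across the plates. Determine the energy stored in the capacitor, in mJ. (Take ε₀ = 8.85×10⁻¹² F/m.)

U ≈ 0.891 mJ

A = 247 × 71.7 mm² = 1.77×10⁻² m².
Side-by-side slabs ⇒ two capacitors in parallel, each spanning the full gap.
C₁ = κ₁ε₀A₁/d = 16.8 × 8.85×10⁻¹² × 5.08×10⁻³ / 4.93×10⁻⁴ = 1.53×10⁻⁹ F.
C₂ = κ₂ε₀A₂/d = 3.23 × 8.85×10⁻¹² × 1.26×10⁻² / 4.93×10⁻⁴ = 7.32×10⁻¹⁰ F.
C = C₁ + C₂ = 2.27×10⁻⁹ F.
U = ½CV² = ½ × 2.27×10⁻⁹ × (887)² = 8.91×10⁻⁴ J.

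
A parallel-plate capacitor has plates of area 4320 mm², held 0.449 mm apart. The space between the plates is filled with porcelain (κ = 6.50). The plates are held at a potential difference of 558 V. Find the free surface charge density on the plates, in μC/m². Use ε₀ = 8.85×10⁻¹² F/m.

σ ≈ 71.5 μC/m²

A = 4320 mm² = 4.32×10⁻³ m².
C = κε₀A/d = 6.50 × 8.85×10⁻¹² × 4.32×10⁻³ / 4.49×10⁻⁴ = 5.53×10⁻¹⁰ F.
σ = Q/A = CV/A = 5.53×10⁻¹⁰ × 558 / 4.32×10⁻³ = 7.15×10⁻⁵ C/m².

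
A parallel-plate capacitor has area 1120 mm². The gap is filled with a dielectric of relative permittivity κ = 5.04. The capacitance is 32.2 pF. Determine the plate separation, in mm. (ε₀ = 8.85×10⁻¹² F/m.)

1.55 mm

A = 1120 mm² = 1.12×10⁻³ m².
d = κε₀A/C = 5.04 × 8.85×10⁻¹² × 1.12×10⁻³ / 3.22×10⁻¹¹ = 1.55×10⁻³ m.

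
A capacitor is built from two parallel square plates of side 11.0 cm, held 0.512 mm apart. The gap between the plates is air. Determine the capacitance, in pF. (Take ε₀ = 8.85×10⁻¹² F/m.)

A = (11.0 cm)² = 1.21×10⁻² m².
C = ε₀A/d = 8.85×10⁻¹² × 1.21×10⁻² / 5.12×10⁻⁴ = 2.09×10⁻¹⁰ F.

C ≈ 209 pF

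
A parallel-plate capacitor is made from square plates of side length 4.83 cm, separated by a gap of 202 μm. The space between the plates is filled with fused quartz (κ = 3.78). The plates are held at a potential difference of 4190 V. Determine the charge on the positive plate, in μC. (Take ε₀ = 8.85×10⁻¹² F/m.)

A = (4.83 cm)² = 2.33×10⁻³ m².
C = κε₀A/d = 3.78 × 8.85×10⁻¹² × 2.33×10⁻³ / 2.02×10⁻⁴ = 3.86×10⁻¹⁰ F.
Q = CV = 3.86×10⁻¹⁰ × 4190 = 1.62×10⁻⁶ C.

1.62 μC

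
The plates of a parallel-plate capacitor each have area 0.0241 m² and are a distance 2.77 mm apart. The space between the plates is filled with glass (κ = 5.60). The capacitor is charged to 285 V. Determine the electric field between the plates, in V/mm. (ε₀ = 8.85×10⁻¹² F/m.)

103 V/mm

E = V/d = 285 / 2.77×10⁻³ = 1.03×10⁵ V/m.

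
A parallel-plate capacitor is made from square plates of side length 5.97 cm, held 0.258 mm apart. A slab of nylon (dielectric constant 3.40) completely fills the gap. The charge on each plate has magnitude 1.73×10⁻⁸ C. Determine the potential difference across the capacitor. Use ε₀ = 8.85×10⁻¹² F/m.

A = (5.97 cm)² = 3.56×10⁻³ m².
C = κε₀A/d = 3.40 × 8.85×10⁻¹² × 3.56×10⁻³ / 2.58×10⁻⁴ = 4.16×10⁻¹⁰ F.
V = Q/C = 1.73×10⁻⁸ / 4.16×10⁻¹⁰ = 41.6 V.

V ≈ 41.6 V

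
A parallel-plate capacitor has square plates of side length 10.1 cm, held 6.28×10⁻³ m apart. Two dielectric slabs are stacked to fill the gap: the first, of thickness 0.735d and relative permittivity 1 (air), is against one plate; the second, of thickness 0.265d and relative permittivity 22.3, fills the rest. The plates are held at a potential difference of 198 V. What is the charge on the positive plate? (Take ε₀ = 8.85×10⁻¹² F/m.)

A = (10.1 cm)² = 1.02×10⁻² m².
Stacked slabs ⇒ two capacitors in series, each with the full plate area.
C₁ = κ₁ε₀A/d₁ = 1.00 × 8.85×10⁻¹² × 1.02×10⁻² / 4.62×10⁻³ = 1.96×10⁻¹¹ F.
C₂ = κ₂ε₀A/d₂ = 22.3 × 8.85×10⁻¹² × 1.02×10⁻² / 1.66×10⁻³ = 1.21×10⁻⁹ F.
C = (1/C₁ + 1/C₂)⁻¹ = 1.92×10⁻¹¹ F.
Q = CV = 1.92×10⁻¹¹ × 198 = 3.81×10⁻⁹ C.

3.81 nC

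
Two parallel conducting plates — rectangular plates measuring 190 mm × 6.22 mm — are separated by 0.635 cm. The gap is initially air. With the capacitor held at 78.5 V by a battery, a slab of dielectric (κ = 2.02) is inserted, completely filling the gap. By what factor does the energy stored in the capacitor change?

Battery connected ⇒ V is held fixed.
C₂ = 2.02 C₁ and U = ½CV², so U₂/U₁ = C₂/C₁ = 2.02.

U₂/U₁ ≈ 2.02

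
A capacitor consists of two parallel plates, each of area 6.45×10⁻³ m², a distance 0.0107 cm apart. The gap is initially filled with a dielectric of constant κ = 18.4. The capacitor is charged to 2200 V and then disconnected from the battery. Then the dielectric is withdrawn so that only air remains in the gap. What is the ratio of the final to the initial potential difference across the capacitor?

Isolated ⇒ Q is held fixed.
C₂ = 0.0543 C₁ and V = Q/C, so V₂/V₁ = C₁/C₂ = 18.4.

V₂/V₁ ≈ 18.4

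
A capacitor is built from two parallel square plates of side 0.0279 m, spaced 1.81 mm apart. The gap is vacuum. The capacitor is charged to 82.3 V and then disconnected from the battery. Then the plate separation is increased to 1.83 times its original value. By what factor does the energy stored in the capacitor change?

U₂/U₁ ≈ 1.83

Isolated ⇒ Q is held fixed.
C₂ = 0.546 C₁ and U = Q²/(2C), so U₂/U₁ = C₁/C₂ = 1.83.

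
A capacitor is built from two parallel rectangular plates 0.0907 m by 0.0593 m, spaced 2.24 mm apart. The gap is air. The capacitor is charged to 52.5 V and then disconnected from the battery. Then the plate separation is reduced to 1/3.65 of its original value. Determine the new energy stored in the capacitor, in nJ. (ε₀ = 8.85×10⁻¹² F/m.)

U ≈ 8.02 nJ

A = 0.0907 × 0.0593 m² = 5.38×10⁻³ m².
Initially C₁ = ε₀A/d = 8.85×10⁻¹² × 5.38×10⁻³ / 2.24×10⁻³ = 2.12×10⁻¹¹ F.
U₁ = 2.93×10⁻⁸ J.
Isolated ⇒ Q is held fixed. C₂ = 3.65 C₁ and U = Q²/(2C), so U₂/U₁ = C₁/C₂ = 0.274.
U₂ = 0.274 × 2.93×10⁻⁸ = 8.02×10⁻⁹ J.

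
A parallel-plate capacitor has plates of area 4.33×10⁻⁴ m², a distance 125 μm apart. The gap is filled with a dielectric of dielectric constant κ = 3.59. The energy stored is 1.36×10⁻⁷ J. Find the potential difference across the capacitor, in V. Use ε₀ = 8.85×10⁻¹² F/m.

49.7 V

C = κε₀A/d = 3.59 × 8.85×10⁻¹² × 4.33×10⁻⁴ / 1.25×10⁻⁴ = 1.10×10⁻¹⁰ F.
V = √(2U/C) = √(2 × 1.36×10⁻⁷ / 1.10×10⁻¹⁰) = 49.7 V.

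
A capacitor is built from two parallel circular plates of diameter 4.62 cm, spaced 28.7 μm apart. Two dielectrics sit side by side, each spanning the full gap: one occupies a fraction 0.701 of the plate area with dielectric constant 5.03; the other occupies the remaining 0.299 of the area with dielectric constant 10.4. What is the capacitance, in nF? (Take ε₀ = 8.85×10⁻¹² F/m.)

A = π(4.62/2 cm)² = 1.68×10⁻³ m².
Side-by-side slabs ⇒ two capacitors in parallel, each spanning the full gap.
C₁ = κ₁ε₀A₁/d = 5.03 × 8.85×10⁻¹² × 1.18×10⁻³ / 2.87×10⁻⁵ = 1.82×10⁻⁹ F.
C₂ = κ₂ε₀A₂/d = 10.4 × 8.85×10⁻¹² × 5.01×10⁻⁴ / 2.87×10⁻⁵ = 1.61×10⁻⁹ F.
C = C₁ + C₂ = 3.43×10⁻⁹ F.

C ≈ 3.43 nF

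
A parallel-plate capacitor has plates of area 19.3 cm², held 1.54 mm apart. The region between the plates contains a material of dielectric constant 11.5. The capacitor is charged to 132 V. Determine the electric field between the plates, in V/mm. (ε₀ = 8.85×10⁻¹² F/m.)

E = V/d = 132 / 1.54×10⁻³ = 8.57×10⁴ V/m.

85.7 V/mm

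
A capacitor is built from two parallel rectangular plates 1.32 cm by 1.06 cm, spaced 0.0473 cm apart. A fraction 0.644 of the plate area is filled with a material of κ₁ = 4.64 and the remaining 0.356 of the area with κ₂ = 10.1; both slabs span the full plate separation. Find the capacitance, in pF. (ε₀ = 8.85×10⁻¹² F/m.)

A = 1.32 × 1.06 cm² = 1.40×10⁻⁴ m².
Side-by-side slabs ⇒ two capacitors in parallel, each spanning the full gap.
C₁ = κ₁ε₀A₁/d = 4.64 × 8.85×10⁻¹² × 9.01×10⁻⁵ / 4.73×10⁻⁴ = 7.82×10⁻¹² F.
C₂ = κ₂ε₀A₂/d = 10.1 × 8.85×10⁻¹² × 4.98×10⁻⁵ / 4.73×10⁻⁴ = 9.41×10⁻¹² F.
C = C₁ + C₂ = 1.72×10⁻¹¹ F.

C ≈ 17.2 pF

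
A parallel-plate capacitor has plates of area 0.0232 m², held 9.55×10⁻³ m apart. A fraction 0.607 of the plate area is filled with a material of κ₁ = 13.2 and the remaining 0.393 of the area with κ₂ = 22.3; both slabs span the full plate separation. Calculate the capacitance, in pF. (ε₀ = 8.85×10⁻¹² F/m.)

Side-by-side slabs ⇒ two capacitors in parallel, each spanning the full gap.
C₁ = κ₁ε₀A₁/d = 13.2 × 8.85×10⁻¹² × 1.41×10⁻² / 9.55×10⁻³ = 1.72×10⁻¹⁰ F.
C₂ = κ₂ε₀A₂/d = 22.3 × 8.85×10⁻¹² × 9.12×10⁻³ / 9.55×10⁻³ = 1.88×10⁻¹⁰ F.
C = C₁ + C₂ = 3.61×10⁻¹⁰ F.

C ≈ 361 pF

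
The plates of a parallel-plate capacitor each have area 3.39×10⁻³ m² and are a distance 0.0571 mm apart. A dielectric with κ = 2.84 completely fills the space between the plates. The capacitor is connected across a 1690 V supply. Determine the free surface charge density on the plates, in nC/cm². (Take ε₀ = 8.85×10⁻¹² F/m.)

σ ≈ 74.4 nC/cm²

C = κε₀A/d = 2.84 × 8.85×10⁻¹² × 3.39×10⁻³ / 5.71×10⁻⁵ = 1.49×10⁻⁹ F.
σ = Q/A = CV/A = 1.49×10⁻⁹ × 1690 / 3.39×10⁻³ = 7.44×10⁻⁴ C/m².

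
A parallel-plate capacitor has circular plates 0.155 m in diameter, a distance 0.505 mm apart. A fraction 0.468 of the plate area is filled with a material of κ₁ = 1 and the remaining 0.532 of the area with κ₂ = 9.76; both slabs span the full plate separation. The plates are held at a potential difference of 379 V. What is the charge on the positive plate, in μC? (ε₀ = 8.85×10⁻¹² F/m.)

0.709 μC

A = π(0.155/2 m)² = 1.89×10⁻² m².
Side-by-side slabs ⇒ two capacitors in parallel, each spanning the full gap.
C₁ = κ₁ε₀A₁/d = 1.00 × 8.85×10⁻¹² × 8.83×10⁻³ / 5.05×10⁻⁴ = 1.55×10⁻¹⁰ F.
C₂ = κ₂ε₀A₂/d = 9.76 × 8.85×10⁻¹² × 1.00×10⁻² / 5.05×10⁻⁴ = 1.72×10⁻⁹ F.
C = C₁ + C₂ = 1.87×10⁻⁹ F.
Q = CV = 1.87×10⁻⁹ × 379 = 7.09×10⁻⁷ C.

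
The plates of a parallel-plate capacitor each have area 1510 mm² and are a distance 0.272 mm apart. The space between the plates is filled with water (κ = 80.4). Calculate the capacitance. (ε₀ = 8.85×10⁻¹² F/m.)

A = 1510 mm² = 1.51×10⁻³ m².
C = κε₀A/d = 80.4 × 8.85×10⁻¹² × 1.51×10⁻³ / 2.72×10⁻⁴ = 3.95×10⁻⁹ F.

C ≈ 3.95 nF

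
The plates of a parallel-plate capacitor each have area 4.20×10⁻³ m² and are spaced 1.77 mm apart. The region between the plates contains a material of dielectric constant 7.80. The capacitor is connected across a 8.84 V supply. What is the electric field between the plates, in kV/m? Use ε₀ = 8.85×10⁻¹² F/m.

E = V/d = 8.84 / 1.77×10⁻³ = 4.99×10³ V/m.

E ≈ 4.99 kV/m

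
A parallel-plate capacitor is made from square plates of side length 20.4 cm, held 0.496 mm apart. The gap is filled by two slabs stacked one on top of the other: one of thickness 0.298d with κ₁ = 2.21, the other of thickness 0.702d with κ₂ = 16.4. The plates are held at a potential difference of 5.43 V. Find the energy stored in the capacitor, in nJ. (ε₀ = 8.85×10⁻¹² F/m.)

A = (20.4 cm)² = 4.16×10⁻² m².
Stacked slabs ⇒ two capacitors in series, each with the full plate area.
C₁ = κ₁ε₀A/d₁ = 2.21 × 8.85×10⁻¹² × 4.16×10⁻² / 1.48×10⁻⁴ = 5.51×10⁻⁹ F.
C₂ = κ₂ε₀A/d₂ = 16.4 × 8.85×10⁻¹² × 4.16×10⁻² / 3.48×10⁻⁴ = 1.73×10⁻⁸ F.
C = (1/C₁ + 1/C₂)⁻¹ = 4.18×10⁻⁹ F.
U = ½CV² = ½ × 4.18×10⁻⁹ × (5.43)² = 6.16×10⁻⁸ J.

U ≈ 61.6 nJ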